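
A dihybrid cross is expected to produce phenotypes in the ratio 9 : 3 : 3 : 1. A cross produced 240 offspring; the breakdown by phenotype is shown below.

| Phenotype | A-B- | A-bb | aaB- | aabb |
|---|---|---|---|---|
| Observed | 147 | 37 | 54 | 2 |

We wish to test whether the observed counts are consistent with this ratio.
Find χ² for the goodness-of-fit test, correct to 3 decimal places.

15.556

Ratio total = 16. Expected counts: 240×9/16 = 135, 240×3/16 = 45, 240×3/16 = 45, 240×1/16 = 15.
χ² = (147−135)²/135 + (37−45)²/45 + (54−45)²/45 + (2−15)²/15
   = 1.0667 + 1.4222 + 1.8000 + 11.2667
Sum = 15.556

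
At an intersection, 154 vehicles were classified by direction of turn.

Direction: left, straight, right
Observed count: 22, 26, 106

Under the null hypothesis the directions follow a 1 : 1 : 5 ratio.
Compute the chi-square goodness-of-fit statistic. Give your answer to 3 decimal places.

0.873

Ratio total = 7. Expected counts: 154×1/7 = 22, 154×1/7 = 22, 154×5/7 = 110.
left: (22 − 22)²/22 = 0/22 = 0.0000
straight: (26 − 22)²/22 = 16/22 = 0.7273
right: (106 − 110)²/110 = 16/110 = 0.1455
Sum = 0.873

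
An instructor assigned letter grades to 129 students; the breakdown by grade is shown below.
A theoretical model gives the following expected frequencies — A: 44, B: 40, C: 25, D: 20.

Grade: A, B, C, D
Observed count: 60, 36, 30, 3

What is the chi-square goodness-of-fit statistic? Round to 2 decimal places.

cat         O        E   (O−E)²/E
A          60       44      5.818
B          36       40      0.400
C          30       25      1.000
D           3       20     14.450
Sum = 21.67

21.67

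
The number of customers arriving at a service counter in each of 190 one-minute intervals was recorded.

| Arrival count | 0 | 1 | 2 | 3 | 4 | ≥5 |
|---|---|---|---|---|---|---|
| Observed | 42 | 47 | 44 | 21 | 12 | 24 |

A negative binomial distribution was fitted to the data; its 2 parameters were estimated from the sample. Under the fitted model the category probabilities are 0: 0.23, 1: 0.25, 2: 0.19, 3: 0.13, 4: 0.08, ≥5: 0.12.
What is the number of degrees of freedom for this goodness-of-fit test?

There are k = 6 categories and 2 parameters estimated from the data, so df = 6 − 1 − 2 = 3.

3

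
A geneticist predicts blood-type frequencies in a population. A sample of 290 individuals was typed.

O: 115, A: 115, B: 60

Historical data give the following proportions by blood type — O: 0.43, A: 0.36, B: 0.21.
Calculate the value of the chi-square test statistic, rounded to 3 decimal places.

Expected counts E_i = n·p_i: 290×0.43 = 124.7, 290×0.36 = 104.4, 290×0.21 = 60.9.
χ² = (115−124.7)²/124.7 + (115−104.4)²/104.4 + (60−60.9)²/60.9
   = 0.7545 + 1.0762 + 0.0133
Sum = 1.844

1.844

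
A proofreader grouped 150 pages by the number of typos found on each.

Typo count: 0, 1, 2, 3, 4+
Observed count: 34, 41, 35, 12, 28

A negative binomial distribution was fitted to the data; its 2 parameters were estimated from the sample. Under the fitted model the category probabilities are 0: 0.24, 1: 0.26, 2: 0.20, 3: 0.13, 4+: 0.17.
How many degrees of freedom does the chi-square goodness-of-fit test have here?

There are k = 5 categories and 2 parameters estimated from the data, so df = 5 − 1 − 2 = 2.

2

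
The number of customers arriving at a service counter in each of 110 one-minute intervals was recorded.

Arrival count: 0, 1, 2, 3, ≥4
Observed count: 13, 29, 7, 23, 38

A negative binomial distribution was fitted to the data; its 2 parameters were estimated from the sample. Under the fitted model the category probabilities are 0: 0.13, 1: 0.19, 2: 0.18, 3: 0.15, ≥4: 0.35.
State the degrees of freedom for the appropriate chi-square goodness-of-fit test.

2

There are k = 5 categories and 2 parameters estimated from the data, so df = 5 − 1 − 2 = 2.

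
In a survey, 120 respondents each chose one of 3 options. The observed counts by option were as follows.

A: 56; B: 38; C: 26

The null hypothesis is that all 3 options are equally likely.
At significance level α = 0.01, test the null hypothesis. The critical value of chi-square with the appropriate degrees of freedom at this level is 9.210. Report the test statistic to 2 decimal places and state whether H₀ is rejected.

Under H₀ each category has probability 1/3, so each expected count is 120/3 = 40.
A: (56 − 40)²/40 = 256/40 = 6.400
B: (38 − 40)²/40 = 4/40 = 0.100
C: (26 − 40)²/40 = 196/40 = 4.900
Sum = 11.40
df = 2. Since 11.40 > 9.210, we reject H₀.

11.40; reject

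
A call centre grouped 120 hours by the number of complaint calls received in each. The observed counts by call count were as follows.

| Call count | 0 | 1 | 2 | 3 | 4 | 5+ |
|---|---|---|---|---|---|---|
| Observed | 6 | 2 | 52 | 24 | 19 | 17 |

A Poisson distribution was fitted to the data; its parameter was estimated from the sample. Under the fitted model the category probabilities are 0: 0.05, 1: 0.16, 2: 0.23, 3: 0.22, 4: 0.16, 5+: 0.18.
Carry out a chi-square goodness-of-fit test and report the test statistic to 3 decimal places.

Expected counts E_i = n·p_i: 120×0.05 = 6, 120×0.16 = 19.2, 120×0.23 = 27.6, 120×0.22 = 26.4, 120×0.16 = 19.2, 120×0.18 = 21.6.
χ² = (6−6)²/6 + (2−19.2)²/19.2 + (52−27.6)²/27.6 + (24−26.4)²/26.4 + (19−19.2)²/19.2 + (17−21.6)²/21.6
   = 0.0000 + 15.4083 + 21.5710 + 0.2182 + 0.0021 + 0.9796
Sum = 38.179

38.179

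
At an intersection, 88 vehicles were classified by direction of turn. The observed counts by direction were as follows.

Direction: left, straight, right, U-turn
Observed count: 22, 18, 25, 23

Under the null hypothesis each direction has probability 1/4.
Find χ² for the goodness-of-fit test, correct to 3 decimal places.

1.182

Under H₀ each category has probability 1/4, so each expected count is 88/4 = 22.
cat           O        E   (O−E)²/E
left         22       22     0.0000
straight     18       22     0.7273
right        25       22     0.4091
U-turn       23       22     0.0455
Sum = 1.182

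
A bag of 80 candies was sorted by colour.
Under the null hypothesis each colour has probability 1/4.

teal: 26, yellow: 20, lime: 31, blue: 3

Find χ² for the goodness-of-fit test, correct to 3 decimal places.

Expected count for each of the 4 categories: 80/4 = 20.
cat         O        E   (O−E)²/E
teal       26       20     1.8000
yellow     20       20     0.0000
lime       31       20     6.0500
blue        3       20    14.4500
Sum = 22.300

22.300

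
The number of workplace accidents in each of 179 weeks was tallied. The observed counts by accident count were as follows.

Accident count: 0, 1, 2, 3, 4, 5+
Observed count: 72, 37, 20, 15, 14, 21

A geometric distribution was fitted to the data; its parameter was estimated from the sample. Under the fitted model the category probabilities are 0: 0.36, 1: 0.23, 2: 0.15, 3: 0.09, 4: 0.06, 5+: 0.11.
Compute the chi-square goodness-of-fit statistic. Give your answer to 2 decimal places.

Expected counts E_i = n·p_i: 179×0.36 = 64.44, 179×0.23 = 41.17, 179×0.15 = 26.85, 179×0.09 = 16.11, 179×0.06 = 10.74, 179×0.11 = 19.69.
χ² = (72−64.44)²/64.44 + (37−41.17)²/41.17 + (20−26.85)²/26.85 + (15−16.11)²/16.11 + (14−10.74)²/10.74 + (21−19.69)²/19.69
   = 0.887 + 0.422 + 1.748 + 0.076 + 0.990 + 0.087
Sum = 4.21

4.21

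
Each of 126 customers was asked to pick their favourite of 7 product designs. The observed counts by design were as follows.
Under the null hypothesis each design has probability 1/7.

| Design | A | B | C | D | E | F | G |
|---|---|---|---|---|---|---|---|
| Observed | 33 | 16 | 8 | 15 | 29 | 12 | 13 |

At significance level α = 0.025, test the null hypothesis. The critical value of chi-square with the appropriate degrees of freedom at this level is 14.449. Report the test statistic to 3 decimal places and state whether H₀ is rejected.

Expected count for each of the 7 categories: 126/7 = 18.
A: (33 − 18)²/18 = 225/18 = 12.5000
B: (16 − 18)²/18 = 4/18 = 0.2222
C: (8 − 18)²/18 = 100/18 = 5.5556
D: (15 − 18)²/18 = 9/18 = 0.5000
E: (29 − 18)²/18 = 121/18 = 6.7222
F: (12 − 18)²/18 = 36/18 = 2.0000
G: (13 − 18)²/18 = 25/18 = 1.3889
Sum = 28.889
df = 6. Since 28.889 > 14.449, we reject H₀.

28.889; reject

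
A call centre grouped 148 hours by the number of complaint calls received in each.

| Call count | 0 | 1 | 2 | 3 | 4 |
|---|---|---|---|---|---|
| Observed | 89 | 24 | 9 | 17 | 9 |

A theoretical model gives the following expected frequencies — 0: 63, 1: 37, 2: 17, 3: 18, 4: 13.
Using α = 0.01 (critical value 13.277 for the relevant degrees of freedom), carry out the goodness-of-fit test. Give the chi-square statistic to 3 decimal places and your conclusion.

20.349; reject

χ² = (89−63)²/63 + (24−37)²/37 + (9−17)²/17 + (17−18)²/18 + (9−13)²/13
   = 10.7302 + 4.5676 + 3.7647 + 0.0556 + 1.2308
Sum = 20.349
df = 4. Since 20.349 > 13.277, we reject H₀.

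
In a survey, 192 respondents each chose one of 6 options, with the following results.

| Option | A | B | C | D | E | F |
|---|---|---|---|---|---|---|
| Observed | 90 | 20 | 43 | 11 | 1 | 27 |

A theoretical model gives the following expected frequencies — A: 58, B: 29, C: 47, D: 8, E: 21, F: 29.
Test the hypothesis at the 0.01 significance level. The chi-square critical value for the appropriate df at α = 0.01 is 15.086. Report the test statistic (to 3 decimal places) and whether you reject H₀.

41.099; reject

A: (90 − 58)²/58 = 1024/58 = 17.6552
B: (20 − 29)²/29 = 81/29 = 2.7931
C: (43 − 47)²/47 = 16/47 = 0.3404
D: (11 − 8)²/8 = 9/8 = 1.1250
E: (1 − 21)²/21 = 400/21 = 19.0476
F: (27 − 29)²/29 = 4/29 = 0.1379
Sum = 41.099
df = 5. Since 41.099 > 15.086, we reject H₀.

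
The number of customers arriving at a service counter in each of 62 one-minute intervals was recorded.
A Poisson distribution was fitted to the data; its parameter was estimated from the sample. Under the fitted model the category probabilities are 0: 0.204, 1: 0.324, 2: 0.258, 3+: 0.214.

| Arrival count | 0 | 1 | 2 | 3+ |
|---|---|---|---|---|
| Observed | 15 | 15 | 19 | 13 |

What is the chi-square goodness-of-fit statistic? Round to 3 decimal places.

2.296

Expected counts E_i = n·p_i: 62×0.204 = 12.648, 62×0.324 = 20.088, 62×0.258 = 15.996, 62×0.214 = 13.268.
cat         O        E   (O−E)²/E
0          15   12.648     0.4374
1          15   20.088     1.2887
2          19   15.996     0.5641
3+         13   13.268     0.0054
Sum = 2.296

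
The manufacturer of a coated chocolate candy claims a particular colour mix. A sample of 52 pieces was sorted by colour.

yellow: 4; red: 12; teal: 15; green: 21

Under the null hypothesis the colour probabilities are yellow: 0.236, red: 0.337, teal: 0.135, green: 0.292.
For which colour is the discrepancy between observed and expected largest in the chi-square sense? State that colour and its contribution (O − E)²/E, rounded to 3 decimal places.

Expected counts E_i = n·p_i: 52×0.236 = 12.272, 52×0.337 = 17.524, 52×0.135 = 7.02, 52×0.292 = 15.184.
yellow: (4 − 12.272)²/12.272 = 68.425984/12.272 = 5.5758
red: (12 − 17.524)²/17.524 = 30.514576/17.524 = 1.7413
teal: (15 − 7.02)²/7.02 = 63.6804/7.02 = 9.0713
green: (21 − 15.184)²/15.184 = 33.825856/15.184 = 2.2277
The largest term is for teal: 9.071.

teal, 9.071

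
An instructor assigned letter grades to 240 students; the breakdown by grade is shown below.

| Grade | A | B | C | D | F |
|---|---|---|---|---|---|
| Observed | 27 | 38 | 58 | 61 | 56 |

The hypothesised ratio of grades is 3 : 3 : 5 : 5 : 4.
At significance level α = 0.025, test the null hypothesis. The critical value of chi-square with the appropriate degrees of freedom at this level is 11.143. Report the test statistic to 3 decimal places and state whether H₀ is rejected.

3.778; do not reject

Ratio total = 20. Expected counts: 240×3/20 = 36, 240×3/20 = 36, 240×5/20 = 60, 240×5/20 = 60, 240×4/20 = 48.
χ² = (27−36)²/36 + (38−36)²/36 + (58−60)²/60 + (61−60)²/60 + (56−48)²/48
   = 2.2500 + 0.1111 + 0.0667 + 0.0167 + 1.3333
Sum = 3.778
df = 4. Since 3.778 < 11.143, we do not reject H₀.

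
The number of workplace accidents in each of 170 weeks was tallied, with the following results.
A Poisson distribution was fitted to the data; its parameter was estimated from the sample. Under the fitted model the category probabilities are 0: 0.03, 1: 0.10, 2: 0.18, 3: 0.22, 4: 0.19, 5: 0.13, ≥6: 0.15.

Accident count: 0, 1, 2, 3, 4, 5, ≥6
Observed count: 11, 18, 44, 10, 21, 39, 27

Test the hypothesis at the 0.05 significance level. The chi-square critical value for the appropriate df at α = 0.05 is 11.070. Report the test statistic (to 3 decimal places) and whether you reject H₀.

Expected counts E_i = n·p_i: 170×0.03 = 5.1, 170×0.10 = 17, 170×0.18 = 30.6, 170×0.22 = 37.4, 170×0.19 = 32.3, 170×0.13 = 22.1, 170×0.15 = 25.5.
cat         O        E   (O−E)²/E
0          11      5.1     6.8255
1          18       17     0.0588
2          44     30.6     5.8680
3          10     37.4    20.0738
4          21     32.3     3.9533
5          39     22.1    12.9235
≥6         27     25.5     0.0882
Sum = 49.791
df = 5. Since 49.791 > 11.070, we reject H₀.

49.791; reject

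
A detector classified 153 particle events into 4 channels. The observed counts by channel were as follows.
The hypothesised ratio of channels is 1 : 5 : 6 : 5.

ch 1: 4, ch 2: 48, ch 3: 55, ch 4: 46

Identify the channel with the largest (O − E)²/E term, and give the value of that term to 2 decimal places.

ch 1, 2.78

Ratio total = 17. Expected counts: 153×1/17 = 9, 153×5/17 = 45, 153×6/17 = 54, 153×5/17 = 45.
χ² = (4−9)²/9 + (48−45)²/45 + (55−54)²/54 + (46−45)²/45
   = 2.778 + 0.200 + 0.019 + 0.022
The largest term is for ch 1: 2.78.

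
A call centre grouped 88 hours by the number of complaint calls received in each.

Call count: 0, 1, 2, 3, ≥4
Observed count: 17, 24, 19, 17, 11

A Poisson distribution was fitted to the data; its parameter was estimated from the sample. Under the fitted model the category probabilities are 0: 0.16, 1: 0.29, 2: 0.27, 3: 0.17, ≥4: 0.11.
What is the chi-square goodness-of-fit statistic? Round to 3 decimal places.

Expected counts E_i = n·p_i: 88×0.16 = 14.08, 88×0.29 = 25.52, 88×0.27 = 23.76, 88×0.17 = 14.96, 88×0.11 = 9.68.
0: (17 − 14.08)²/14.08 = 8.5264/14.08 = 0.6056
1: (24 − 25.52)²/25.52 = 2.3104/25.52 = 0.0905
2: (19 − 23.76)²/23.76 = 22.6576/23.76 = 0.9536
3: (17 − 14.96)²/14.96 = 4.1616/14.96 = 0.2782
≥4: (11 − 9.68)²/9.68 = 1.7424/9.68 = 0.1800
Sum = 2.108

2.108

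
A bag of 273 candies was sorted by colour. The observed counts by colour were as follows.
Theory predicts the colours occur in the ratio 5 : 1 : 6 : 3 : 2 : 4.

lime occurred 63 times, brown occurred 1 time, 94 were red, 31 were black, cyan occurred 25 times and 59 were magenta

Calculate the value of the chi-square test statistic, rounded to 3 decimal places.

17.042

Ratio total = 21. Expected counts: 273×5/21 = 65, 273×1/21 = 13, 273×6/21 = 78, 273×3/21 = 39, 273×2/21 = 26, 273×4/21 = 52.
χ² = (63−65)²/65 + (1−13)²/13 + (94−78)²/78 + (31−39)²/39 + (25−26)²/26 + (59−52)²/52
   = 0.0615 + 11.0769 + 3.2821 + 1.6410 + 0.0385 + 0.9423
Sum = 17.042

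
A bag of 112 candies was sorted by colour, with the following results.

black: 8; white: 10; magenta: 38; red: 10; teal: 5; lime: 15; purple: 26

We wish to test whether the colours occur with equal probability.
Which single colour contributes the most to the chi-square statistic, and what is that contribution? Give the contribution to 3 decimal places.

Expected count for each of the 7 categories: 112/7 = 16.
black: (8 − 16)²/16 = 64/16 = 4.0000
white: (10 − 16)²/16 = 36/16 = 2.2500
magenta: (38 − 16)²/16 = 484/16 = 30.2500
red: (10 − 16)²/16 = 36/16 = 2.2500
teal: (5 − 16)²/16 = 121/16 = 7.5625
lime: (15 − 16)²/16 = 1/16 = 0.0625
purple: (26 − 16)²/16 = 100/16 = 6.2500
The largest term is for magenta: 30.250.

magenta, 30.250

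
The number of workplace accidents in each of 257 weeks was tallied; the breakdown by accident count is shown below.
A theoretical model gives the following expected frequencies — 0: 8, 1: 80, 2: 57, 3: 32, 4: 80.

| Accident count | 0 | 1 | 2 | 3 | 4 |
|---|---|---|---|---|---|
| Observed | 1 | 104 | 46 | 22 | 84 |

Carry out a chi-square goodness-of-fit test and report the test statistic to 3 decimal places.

cat         O        E   (O−E)²/E
0           1        8     6.1250
1         104       80     7.2000
2          46       57     2.1228
3          22       32     3.1250
4          84       80     0.2000
Sum = 18.773

18.773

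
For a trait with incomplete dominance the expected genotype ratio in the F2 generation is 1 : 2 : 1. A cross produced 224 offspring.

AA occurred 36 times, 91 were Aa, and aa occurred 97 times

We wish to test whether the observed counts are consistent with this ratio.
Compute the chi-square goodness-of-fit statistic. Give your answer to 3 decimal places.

Ratio total = 4. Expected counts: 224×1/4 = 56, 224×2/4 = 112, 224×1/4 = 56.
χ² = (36−56)²/56 + (91−112)²/112 + (97−56)²/56
   = 7.1429 + 3.9375 + 30.0179
Sum = 41.098

41.098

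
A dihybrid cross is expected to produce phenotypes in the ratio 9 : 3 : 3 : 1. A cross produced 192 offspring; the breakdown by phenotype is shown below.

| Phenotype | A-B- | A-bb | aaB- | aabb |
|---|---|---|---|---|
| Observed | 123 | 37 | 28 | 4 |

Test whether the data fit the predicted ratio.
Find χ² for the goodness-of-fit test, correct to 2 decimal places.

Ratio total = 16. Expected counts: 192×9/16 = 108, 192×3/16 = 36, 192×3/16 = 36, 192×1/16 = 12.
χ² = (123−108)²/108 + (37−36)²/36 + (28−36)²/36 + (4−12)²/12
   = 2.083 + 0.028 + 1.778 + 5.333
Sum = 9.22

9.22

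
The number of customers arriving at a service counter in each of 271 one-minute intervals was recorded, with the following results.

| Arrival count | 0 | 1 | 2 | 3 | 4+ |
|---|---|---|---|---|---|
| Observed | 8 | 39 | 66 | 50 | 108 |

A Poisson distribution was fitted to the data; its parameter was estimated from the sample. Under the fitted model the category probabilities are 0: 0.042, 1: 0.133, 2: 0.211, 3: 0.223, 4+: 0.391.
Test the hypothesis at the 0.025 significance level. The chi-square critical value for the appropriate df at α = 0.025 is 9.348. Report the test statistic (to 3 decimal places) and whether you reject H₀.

4.448; do not reject

Expected counts E_i = n·p_i: 271×0.042 = 11.382, 271×0.133 = 36.043, 271×0.211 = 57.181, 271×0.223 = 60.433, 271×0.391 = 105.961.
cat         O        E   (O−E)²/E
0           8   11.382     1.0049
1          39   36.043     0.2426
2          66   57.181     1.3602
3          50   60.433     1.8011
4+        108  105.961     0.0392
Sum = 4.448
df = 3. Since 4.448 < 9.348, we do not reject H₀.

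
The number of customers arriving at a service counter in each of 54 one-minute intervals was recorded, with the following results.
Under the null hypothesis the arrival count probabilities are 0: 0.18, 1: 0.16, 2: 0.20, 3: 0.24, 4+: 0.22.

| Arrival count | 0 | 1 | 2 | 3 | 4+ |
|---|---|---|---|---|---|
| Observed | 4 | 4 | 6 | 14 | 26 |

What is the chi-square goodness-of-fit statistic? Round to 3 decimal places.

Expected counts E_i = n·p_i: 54×0.18 = 9.72, 54×0.16 = 8.64, 54×0.20 = 10.8, 54×0.24 = 12.96, 54×0.22 = 11.88.
cat         O        E   (O−E)²/E
0           4     9.72     3.3661
1           4     8.64     2.4919
2           6     10.8     2.1333
3          14    12.96     0.0835
4+         26    11.88    16.7824
Sum = 24.857

24.857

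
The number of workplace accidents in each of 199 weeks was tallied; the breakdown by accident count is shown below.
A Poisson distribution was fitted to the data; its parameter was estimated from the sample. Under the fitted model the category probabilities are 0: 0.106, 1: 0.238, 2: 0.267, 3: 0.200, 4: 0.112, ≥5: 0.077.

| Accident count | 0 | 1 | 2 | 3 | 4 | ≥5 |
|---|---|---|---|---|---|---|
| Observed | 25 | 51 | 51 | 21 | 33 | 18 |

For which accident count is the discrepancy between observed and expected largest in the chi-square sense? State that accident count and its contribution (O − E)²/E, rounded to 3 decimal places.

Expected counts E_i = n·p_i: 199×0.106 = 21.094, 199×0.238 = 47.362, 199×0.267 = 53.133, 199×0.200 = 39.8, 199×0.112 = 22.288, 199×0.077 = 15.323.
χ² = (25−21.094)²/21.094 + (51−47.362)²/47.362 + (51−53.133)²/53.133 + (21−39.8)²/39.8 + (33−22.288)²/22.288 + (18−15.323)²/15.323
   = 0.7233 + 0.2794 + 0.0856 + 8.8804 + 5.1484 + 0.4677
The largest term is for 3: 8.880.

3, 8.880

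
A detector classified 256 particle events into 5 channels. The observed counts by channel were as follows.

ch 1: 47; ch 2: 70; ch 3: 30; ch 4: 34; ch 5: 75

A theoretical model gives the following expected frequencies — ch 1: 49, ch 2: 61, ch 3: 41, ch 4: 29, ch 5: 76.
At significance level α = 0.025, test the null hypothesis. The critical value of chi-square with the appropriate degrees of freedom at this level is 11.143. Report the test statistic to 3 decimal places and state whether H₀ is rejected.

5.236; do not reject

cat         O        E   (O−E)²/E
ch 1       47       49     0.0816
ch 2       70       61     1.3279
ch 3       30       41     2.9512
ch 4       34       29     0.8621
ch 5       75       76     0.0132
Sum = 5.236
df = 4. Since 5.236 < 11.143, we do not reject H₀.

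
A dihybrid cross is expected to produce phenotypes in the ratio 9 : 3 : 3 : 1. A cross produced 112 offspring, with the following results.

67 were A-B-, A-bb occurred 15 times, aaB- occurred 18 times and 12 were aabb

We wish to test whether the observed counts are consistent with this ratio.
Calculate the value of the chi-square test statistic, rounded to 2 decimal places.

Ratio total = 16. Expected counts: 112×9/16 = 63, 112×3/16 = 21, 112×3/16 = 21, 112×1/16 = 7.
χ² = (67−63)²/63 + (15−21)²/21 + (18−21)²/21 + (12−7)²/7
   = 0.254 + 1.714 + 0.429 + 3.571
Sum = 5.97

5.97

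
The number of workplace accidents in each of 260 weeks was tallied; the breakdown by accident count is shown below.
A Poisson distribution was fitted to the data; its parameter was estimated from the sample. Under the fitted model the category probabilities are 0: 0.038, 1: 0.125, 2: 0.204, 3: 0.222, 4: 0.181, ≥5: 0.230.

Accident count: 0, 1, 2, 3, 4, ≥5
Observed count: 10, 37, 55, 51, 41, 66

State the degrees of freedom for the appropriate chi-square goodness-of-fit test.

There are k = 6 categories and 1 parameter estimated from the data, so df = 6 − 1 − 1 = 4.

4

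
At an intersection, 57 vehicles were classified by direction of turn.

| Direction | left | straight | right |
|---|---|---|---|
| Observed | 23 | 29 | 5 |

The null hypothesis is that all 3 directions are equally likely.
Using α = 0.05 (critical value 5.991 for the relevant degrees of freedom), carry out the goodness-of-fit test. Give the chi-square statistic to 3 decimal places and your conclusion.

16.421; reject

Under H₀ each category has probability 1/3, so each expected count is 57/3 = 19.
cat           O        E   (O−E)²/E
left         23       19     0.8421
straight     29       19     5.2632
right         5       19    10.3158
Sum = 16.421
df = 2. Since 16.421 > 5.991, we reject H₀.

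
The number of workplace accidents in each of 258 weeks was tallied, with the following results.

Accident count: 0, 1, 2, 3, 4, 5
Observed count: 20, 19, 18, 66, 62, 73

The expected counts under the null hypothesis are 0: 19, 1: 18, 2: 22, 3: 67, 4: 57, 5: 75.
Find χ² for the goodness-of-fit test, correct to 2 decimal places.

1.34

cat         O        E   (O−E)²/E
0          20       19      0.053
1          19       18      0.056
2          18       22      0.727
3          66       67      0.015
4          62       57      0.439
5          73       75      0.053
Sum = 1.34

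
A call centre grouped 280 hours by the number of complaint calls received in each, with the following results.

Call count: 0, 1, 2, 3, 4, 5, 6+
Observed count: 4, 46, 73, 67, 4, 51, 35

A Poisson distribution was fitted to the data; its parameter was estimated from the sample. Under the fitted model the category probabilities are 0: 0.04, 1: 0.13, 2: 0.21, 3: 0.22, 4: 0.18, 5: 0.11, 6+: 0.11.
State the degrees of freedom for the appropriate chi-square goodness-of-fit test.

5

There are k = 7 categories and 1 parameter estimated from the data, so df = 7 − 1 − 1 = 5.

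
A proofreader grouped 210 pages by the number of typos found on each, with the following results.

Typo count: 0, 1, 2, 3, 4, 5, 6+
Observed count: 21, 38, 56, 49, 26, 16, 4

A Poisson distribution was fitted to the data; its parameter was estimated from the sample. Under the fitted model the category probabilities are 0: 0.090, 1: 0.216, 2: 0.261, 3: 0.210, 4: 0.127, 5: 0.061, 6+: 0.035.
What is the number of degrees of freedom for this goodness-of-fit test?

5

There are k = 7 categories and 1 parameter estimated from the data, so df = 7 − 1 − 1 = 5.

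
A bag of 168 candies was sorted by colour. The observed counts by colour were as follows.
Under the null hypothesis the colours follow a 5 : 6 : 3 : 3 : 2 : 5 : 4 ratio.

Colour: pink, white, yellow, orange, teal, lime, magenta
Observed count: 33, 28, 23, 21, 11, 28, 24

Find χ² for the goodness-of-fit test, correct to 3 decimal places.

4.183

Ratio total = 28. Expected counts: 168×5/28 = 30, 168×6/28 = 36, 168×3/28 = 18, 168×3/28 = 18, 168×2/28 = 12, 168×5/28 = 30, 168×4/28 = 24.
pink: (33 − 30)²/30 = 9/30 = 0.3000
white: (28 − 36)²/36 = 64/36 = 1.7778
yellow: (23 − 18)²/18 = 25/18 = 1.3889
orange: (21 − 18)²/18 = 9/18 = 0.5000
teal: (11 − 12)²/12 = 1/12 = 0.0833
lime: (28 − 30)²/30 = 4/30 = 0.1333
magenta: (24 − 24)²/24 = 0/24 = 0.0000
Sum = 4.183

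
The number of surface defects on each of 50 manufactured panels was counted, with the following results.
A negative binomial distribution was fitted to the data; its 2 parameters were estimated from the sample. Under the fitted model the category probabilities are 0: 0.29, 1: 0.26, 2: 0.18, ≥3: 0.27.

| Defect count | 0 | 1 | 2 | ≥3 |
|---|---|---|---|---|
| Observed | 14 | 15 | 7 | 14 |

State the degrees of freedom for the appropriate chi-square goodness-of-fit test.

1

There are k = 4 categories and 2 parameters estimated from the data, so df = 4 − 1 − 2 = 1.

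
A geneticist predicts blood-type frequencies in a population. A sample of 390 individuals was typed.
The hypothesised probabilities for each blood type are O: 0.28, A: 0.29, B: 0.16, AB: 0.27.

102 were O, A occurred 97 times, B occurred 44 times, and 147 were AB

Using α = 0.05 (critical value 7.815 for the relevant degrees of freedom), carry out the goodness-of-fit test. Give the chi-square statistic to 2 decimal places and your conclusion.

Expected counts E_i = n·p_i: 390×0.28 = 109.2, 390×0.29 = 113.1, 390×0.16 = 62.4, 390×0.27 = 105.3.
χ² = (102−109.2)²/109.2 + (97−113.1)²/113.1 + (44−62.4)²/62.4 + (147−105.3)²/105.3
   = 0.475 + 2.292 + 5.426 + 16.514
Sum = 24.71
df = 3. Since 24.71 > 7.815, we reject H₀.

24.71; reject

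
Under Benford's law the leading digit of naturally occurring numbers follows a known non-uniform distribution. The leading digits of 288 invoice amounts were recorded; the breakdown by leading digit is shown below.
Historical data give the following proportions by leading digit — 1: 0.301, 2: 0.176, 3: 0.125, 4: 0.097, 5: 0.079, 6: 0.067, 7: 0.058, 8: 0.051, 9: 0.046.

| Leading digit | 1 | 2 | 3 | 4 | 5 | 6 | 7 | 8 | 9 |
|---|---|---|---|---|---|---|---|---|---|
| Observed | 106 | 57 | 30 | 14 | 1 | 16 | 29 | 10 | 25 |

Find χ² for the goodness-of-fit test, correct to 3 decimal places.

55.372

Expected counts E_i = n·p_i: 288×0.301 = 86.688, 288×0.176 = 50.688, 288×0.125 = 36, 288×0.097 = 27.936, 288×0.079 = 22.752, 288×0.067 = 19.296, 288×0.058 = 16.704, 288×0.051 = 14.688, 288×0.046 = 13.248.
cat         O        E   (O−E)²/E
1         106   86.688     4.3022
2          57   50.688     0.7860
3          30       36     1.0000
4          14   27.936     6.9520
5           1   22.752    20.7960
6          16   19.296     0.5630
7          29   16.704     9.0512
8          10   14.688     1.4963
9          25   13.248    10.4249
Sum = 55.372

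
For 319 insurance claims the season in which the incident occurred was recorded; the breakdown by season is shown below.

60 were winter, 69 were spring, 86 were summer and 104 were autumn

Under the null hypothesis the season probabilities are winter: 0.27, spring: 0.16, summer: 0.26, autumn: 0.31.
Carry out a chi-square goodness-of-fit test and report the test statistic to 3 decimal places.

Expected counts E_i = n·p_i: 319×0.27 = 86.13, 319×0.16 = 51.04, 319×0.26 = 82.94, 319×0.31 = 98.89.
cat         O        E   (O−E)²/E
winter     60    86.13     7.9273
spring     69    51.04     6.3198
summer     86    82.94     0.1129
autumn    104    98.89     0.2641
Sum = 14.624

14.624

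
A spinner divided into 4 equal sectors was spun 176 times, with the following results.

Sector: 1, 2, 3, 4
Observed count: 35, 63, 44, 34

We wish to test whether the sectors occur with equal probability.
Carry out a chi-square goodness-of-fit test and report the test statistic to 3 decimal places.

12.318

Expected count for each of the 4 categories: 176/4 = 44.
χ² = (35−44)²/44 + (63−44)²/44 + (44−44)²/44 + (34−44)²/44
   = 1.8409 + 8.2045 + 0.0000 + 2.2727
Sum = 12.318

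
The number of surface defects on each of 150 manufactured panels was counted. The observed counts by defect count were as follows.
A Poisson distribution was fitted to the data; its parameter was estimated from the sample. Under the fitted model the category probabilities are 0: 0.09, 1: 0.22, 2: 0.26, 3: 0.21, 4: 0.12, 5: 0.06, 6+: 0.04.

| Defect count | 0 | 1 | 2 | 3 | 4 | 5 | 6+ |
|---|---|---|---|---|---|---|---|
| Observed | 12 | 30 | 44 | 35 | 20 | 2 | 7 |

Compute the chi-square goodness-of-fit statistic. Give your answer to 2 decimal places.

Expected counts E_i = n·p_i: 150×0.09 = 13.5, 150×0.22 = 33, 150×0.26 = 39, 150×0.21 = 31.5, 150×0.12 = 18, 150×0.06 = 9, 150×0.04 = 6.
χ² = (12−13.5)²/13.5 + (30−33)²/33 + (44−39)²/39 + (35−31.5)²/31.5 + (20−18)²/18 + (2−9)²/9 + (7−6)²/6
   = 0.167 + 0.273 + 0.641 + 0.389 + 0.222 + 5.444 + 0.167
Sum = 7.30

7.30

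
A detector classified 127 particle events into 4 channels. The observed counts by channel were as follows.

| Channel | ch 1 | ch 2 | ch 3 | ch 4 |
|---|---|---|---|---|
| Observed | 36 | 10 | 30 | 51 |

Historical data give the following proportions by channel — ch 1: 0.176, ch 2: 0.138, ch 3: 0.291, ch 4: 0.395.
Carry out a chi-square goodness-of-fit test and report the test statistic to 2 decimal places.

Expected counts E_i = n·p_i: 127×0.176 = 22.352, 127×0.138 = 17.526, 127×0.291 = 36.957, 127×0.395 = 50.165.
ch 1: (36 − 22.352)²/22.352 = 186.267904/22.352 = 8.333
ch 2: (10 − 17.526)²/17.526 = 56.640676/17.526 = 3.232
ch 3: (30 − 36.957)²/36.957 = 48.399849/36.957 = 1.310
ch 4: (51 − 50.165)²/50.165 = 0.697225/50.165 = 0.014
Sum = 12.89

12.89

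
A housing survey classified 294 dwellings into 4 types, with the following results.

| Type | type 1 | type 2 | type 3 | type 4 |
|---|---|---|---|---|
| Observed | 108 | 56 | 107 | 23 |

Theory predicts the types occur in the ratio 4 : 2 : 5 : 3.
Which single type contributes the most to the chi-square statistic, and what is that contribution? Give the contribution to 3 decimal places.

type 4, 25.397

Ratio total = 14. Expected counts: 294×4/14 = 84, 294×2/14 = 42, 294×5/14 = 105, 294×3/14 = 63.
χ² = (108−84)²/84 + (56−42)²/42 + (107−105)²/105 + (23−63)²/63
   = 6.8571 + 4.6667 + 0.0381 + 25.3968
The largest term is for type 4: 25.397.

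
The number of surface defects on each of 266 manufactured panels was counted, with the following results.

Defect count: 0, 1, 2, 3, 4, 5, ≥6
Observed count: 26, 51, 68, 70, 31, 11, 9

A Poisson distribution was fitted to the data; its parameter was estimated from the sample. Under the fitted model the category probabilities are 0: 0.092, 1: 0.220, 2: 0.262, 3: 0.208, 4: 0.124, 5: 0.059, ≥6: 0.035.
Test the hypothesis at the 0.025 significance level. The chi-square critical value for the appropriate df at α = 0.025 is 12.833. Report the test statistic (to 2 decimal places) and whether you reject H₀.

Expected counts E_i = n·p_i: 266×0.092 = 24.472, 266×0.220 = 58.52, 266×0.262 = 69.692, 266×0.208 = 55.328, 266×0.124 = 32.984, 266×0.059 = 15.694, 266×0.035 = 9.31.
0: (26 − 24.472)²/24.472 = 2.334784/24.472 = 0.095
1: (51 − 58.52)²/58.52 = 56.5504/58.52 = 0.966
2: (68 − 69.692)²/69.692 = 2.862864/69.692 = 0.041
3: (70 − 55.328)²/55.328 = 215.267584/55.328 = 3.891
4: (31 − 32.984)²/32.984 = 3.936256/32.984 = 0.119
5: (11 − 15.694)²/15.694 = 22.033636/15.694 = 1.404
≥6: (9 − 9.31)²/9.31 = 0.0961/9.31 = 0.010
Sum = 6.53
df = 5. Since 6.53 < 12.833, we do not reject H₀.

6.53; do not reject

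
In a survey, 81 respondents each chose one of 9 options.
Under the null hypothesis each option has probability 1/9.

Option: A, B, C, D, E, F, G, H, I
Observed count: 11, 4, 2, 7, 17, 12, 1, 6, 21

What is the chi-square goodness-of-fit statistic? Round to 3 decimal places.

41.333

Under H₀ each category has probability 1/9, so each expected count is 81/9 = 9.
χ² = (11−9)²/9 + (4−9)²/9 + (2−9)²/9 + (7−9)²/9 + (17−9)²/9 + (12−9)²/9 + (1−9)²/9 + (6−9)²/9 + (21−9)²/9
   = 0.4444 + 2.7778 + 5.4444 + 0.4444 + 7.1111 + 1.0000 + 7.1111 + 1.0000 + 16.0000
Sum = 41.333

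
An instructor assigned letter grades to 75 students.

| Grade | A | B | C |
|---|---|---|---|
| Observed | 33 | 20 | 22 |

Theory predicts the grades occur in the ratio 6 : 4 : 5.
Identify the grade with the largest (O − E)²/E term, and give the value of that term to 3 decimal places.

Ratio total = 15. Expected counts: 75×6/15 = 30, 75×4/15 = 20, 75×5/15 = 25.
A: (33 − 30)²/30 = 9/30 = 0.3000
B: (20 − 20)²/20 = 0/20 = 0.0000
C: (22 − 25)²/25 = 9/25 = 0.3600
The largest term is for C: 0.360.

C, 0.360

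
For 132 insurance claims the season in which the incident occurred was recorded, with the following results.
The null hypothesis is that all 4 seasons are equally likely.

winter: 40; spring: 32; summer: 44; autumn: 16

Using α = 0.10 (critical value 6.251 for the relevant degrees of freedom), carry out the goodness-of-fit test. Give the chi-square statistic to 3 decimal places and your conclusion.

13.939; reject

Under H₀ each category has probability 1/4, so each expected count is 132/4 = 33.
cat         O        E   (O−E)²/E
winter     40       33     1.4848
spring     32       33     0.0303
summer     44       33     3.6667
autumn     16       33     8.7576
Sum = 13.939
df = 3. Since 13.939 > 6.251, we reject H₀.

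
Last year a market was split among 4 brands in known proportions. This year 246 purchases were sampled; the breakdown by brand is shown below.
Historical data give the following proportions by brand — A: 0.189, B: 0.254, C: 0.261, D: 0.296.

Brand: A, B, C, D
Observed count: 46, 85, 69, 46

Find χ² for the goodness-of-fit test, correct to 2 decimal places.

18.35

Expected counts E_i = n·p_i: 246×0.189 = 46.494, 246×0.254 = 62.484, 246×0.261 = 64.206, 246×0.296 = 72.816.
cat         O        E   (O−E)²/E
A          46   46.494      0.005
B          85   62.484      8.114
C          69   64.206      0.358
D          46   72.816      9.876
Sum = 18.35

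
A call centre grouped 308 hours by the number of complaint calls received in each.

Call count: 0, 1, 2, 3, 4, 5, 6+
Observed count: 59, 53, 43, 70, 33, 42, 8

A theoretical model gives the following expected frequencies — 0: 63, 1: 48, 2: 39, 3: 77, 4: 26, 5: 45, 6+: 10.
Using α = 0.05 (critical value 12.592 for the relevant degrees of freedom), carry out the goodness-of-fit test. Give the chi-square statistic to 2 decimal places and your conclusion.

4.31; do not reject

cat         O        E   (O−E)²/E
0          59       63      0.254
1          53       48      0.521
2          43       39      0.410
3          70       77      0.636
4          33       26      1.885
5          42       45      0.200
6+          8       10      0.400
Sum = 4.31
df = 6. Since 4.31 < 12.592, we do not reject H₀.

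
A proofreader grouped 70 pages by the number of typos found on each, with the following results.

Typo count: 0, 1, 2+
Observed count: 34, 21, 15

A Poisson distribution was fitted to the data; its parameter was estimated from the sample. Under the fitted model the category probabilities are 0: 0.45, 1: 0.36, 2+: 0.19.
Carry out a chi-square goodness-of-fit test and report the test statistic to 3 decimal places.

1.116

Expected counts E_i = n·p_i: 70×0.45 = 31.5, 70×0.36 = 25.2, 70×0.19 = 13.3.
0: (34 − 31.5)²/31.5 = 6.25/31.5 = 0.1984
1: (21 − 25.2)²/25.2 = 17.64/25.2 = 0.7000
2+: (15 − 13.3)²/13.3 = 2.89/13.3 = 0.2173
Sum = 1.116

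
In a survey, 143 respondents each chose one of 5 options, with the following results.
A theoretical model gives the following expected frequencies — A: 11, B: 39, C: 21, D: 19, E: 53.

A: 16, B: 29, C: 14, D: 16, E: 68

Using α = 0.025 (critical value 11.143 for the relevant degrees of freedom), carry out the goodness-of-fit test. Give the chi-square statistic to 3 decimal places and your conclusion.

cat         O        E   (O−E)²/E
A          16       11     2.2727
B          29       39     2.5641
C          14       21     2.3333
D          16       19     0.4737
E          68       53     4.2453
Sum = 11.889
df = 4. Since 11.889 > 11.143, we reject H₀.

11.889; reject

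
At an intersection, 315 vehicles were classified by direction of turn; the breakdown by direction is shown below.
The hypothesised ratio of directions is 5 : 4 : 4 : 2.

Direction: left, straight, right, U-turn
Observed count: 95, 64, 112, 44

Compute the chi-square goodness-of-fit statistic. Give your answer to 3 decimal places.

15.143

Ratio total = 15. Expected counts: 315×5/15 = 105, 315×4/15 = 84, 315×4/15 = 84, 315×2/15 = 42.
χ² = (95−105)²/105 + (64−84)²/84 + (112−84)²/84 + (44−42)²/42
   = 0.9524 + 4.7619 + 9.3333 + 0.0952
Sum = 15.143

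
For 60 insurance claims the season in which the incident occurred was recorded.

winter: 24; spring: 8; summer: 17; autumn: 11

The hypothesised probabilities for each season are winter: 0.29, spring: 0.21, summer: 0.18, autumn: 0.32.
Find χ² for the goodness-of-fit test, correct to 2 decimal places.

11.24

Expected counts E_i = n·p_i: 60×0.29 = 17.4, 60×0.21 = 12.6, 60×0.18 = 10.8, 60×0.32 = 19.2.
winter: (24 − 17.4)²/17.4 = 43.56/17.4 = 2.503
spring: (8 − 12.6)²/12.6 = 21.16/12.6 = 1.679
summer: (17 − 10.8)²/10.8 = 38.44/10.8 = 3.559
autumn: (11 − 19.2)²/19.2 = 67.24/19.2 = 3.502
Sum = 11.24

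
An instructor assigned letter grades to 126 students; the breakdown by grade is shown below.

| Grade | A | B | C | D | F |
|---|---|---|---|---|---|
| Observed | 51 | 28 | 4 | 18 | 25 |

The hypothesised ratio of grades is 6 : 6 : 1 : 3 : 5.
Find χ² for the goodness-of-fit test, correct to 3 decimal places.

9.528

Ratio total = 21. Expected counts: 126×6/21 = 36, 126×6/21 = 36, 126×1/21 = 6, 126×3/21 = 18, 126×5/21 = 30.
cat         O        E   (O−E)²/E
A          51       36     6.2500
B          28       36     1.7778
C           4        6     0.6667
D          18       18     0.0000
F          25       30     0.8333
Sum = 9.528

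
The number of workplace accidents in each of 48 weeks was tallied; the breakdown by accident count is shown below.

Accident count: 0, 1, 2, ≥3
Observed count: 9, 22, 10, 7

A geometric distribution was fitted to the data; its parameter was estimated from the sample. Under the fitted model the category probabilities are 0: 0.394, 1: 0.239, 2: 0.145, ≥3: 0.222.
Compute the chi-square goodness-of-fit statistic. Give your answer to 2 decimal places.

Expected counts E_i = n·p_i: 48×0.394 = 18.912, 48×0.239 = 11.472, 48×0.145 = 6.96, 48×0.222 = 10.656.
cat         O        E   (O−E)²/E
0           9   18.912      5.195
1          22   11.472      9.662
2          10     6.96      1.328
≥3          7   10.656      1.254
Sum = 17.44

17.44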